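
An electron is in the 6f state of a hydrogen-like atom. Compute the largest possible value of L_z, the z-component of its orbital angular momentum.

For 6f, l = 3.
L_z = m_l ℏ with m_l ∈ {−3, …, 3}; the maximum is m_l = 3.

L_z,max = 3ℏ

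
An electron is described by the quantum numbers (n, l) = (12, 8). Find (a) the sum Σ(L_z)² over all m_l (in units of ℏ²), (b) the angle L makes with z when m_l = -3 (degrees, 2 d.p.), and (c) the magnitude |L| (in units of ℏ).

Σ m_l² = 408, so Σ(L_z)² = 408 ℏ².
For m_l = -3: cos θ = -3/√72, θ ≈ 110.70°.
|L| = ℏ√(8·9) = 6√2 ℏ ≈ 8.485ℏ.

Σ(L_z)² = 408 ℏ²; θ(m_l=-3) ≈ 110.70°; |L| = 6√2 ℏ ≈ 8.485ℏ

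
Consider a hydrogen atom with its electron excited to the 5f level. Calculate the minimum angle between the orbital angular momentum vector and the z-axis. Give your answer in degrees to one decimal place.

The 5f level has l = 3.
|L| = √(l(l+1)) ℏ = 2√3 ℏ.
The smallest angle corresponds to the largest L_z, i.e. m_l = l = 3, giving L_z = 3ℏ.
cos θ_min = 3/√12, so θ_min ≈ 30.0°.

θ_min ≈ 30.0°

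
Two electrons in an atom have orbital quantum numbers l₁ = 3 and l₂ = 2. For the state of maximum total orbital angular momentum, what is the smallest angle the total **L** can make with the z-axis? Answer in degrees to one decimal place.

Angular momentum addition gives L = |l₁ − l₂|, …, l₁ + l₂.
L ∈ {1, 2, 3, 4, 5}.
The maximum is L = 5, with |L_tot| = ℏ√(5·6) = √30 ℏ.
The minimum angle with z is arccos(5/√30) ≈ 24.1°.

θ_min ≈ 24.1°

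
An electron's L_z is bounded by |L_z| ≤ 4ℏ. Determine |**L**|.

|L| = 2√5 ℏ ≈ 4.472ℏ

The maximum L_z equals lℏ, giving l = 4.
Then |L| = ℏ√(4·5) = 2√5 ℏ.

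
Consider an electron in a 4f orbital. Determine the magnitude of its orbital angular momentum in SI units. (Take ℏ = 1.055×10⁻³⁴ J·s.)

|L| = 3.655×10⁻³⁴ J·s

4f means n = 4, l = 3.
|L| = ℏ√(l(l+1)) = ℏ√(3·4) = 2√3 ℏ
Numerically, |L| = 3.464 × (1.055×10⁻³⁴ J·s) = 3.655×10⁻³⁴ J·s.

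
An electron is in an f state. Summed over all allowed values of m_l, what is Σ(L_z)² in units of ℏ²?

Σ(L_z)² = 28 ℏ²

An f state has l = 3.
m_l ∈ {-3, -2, -1, 0, 1, 2, 3}.
Summing m² from −3 to 3: Σ m_l² = 28.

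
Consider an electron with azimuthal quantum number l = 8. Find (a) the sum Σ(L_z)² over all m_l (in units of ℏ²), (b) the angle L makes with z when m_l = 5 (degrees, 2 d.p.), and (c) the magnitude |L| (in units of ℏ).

Σ m_l² = 408, so Σ(L_z)² = 408 ℏ².
For m_l = 5: cos θ = 5/√72, θ ≈ 53.90°.
|L| = ℏ√(8·9) = 6√2 ℏ ≈ 8.485ℏ.

Σ(L_z)² = 408 ℏ²; θ(m_l=5) ≈ 53.90°; |L| = 6√2 ℏ ≈ 8.485ℏ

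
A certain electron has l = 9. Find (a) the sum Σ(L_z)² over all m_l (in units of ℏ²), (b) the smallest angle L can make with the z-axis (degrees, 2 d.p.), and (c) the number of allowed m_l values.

Σ m_l² = 570, so Σ(L_z)² = 570 ℏ².
cos θ_min = 9/√90, so θ_min ≈ 18.43°.
There are 2l+1 = 19 values of m_l.

Σ(L_z)² = 570 ℏ²; θ_min ≈ 18.43°; 19 values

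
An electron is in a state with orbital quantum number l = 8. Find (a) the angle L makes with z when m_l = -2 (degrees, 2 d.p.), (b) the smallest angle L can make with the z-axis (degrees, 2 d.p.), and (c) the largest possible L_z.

For m_l = -2: cos θ = -2/√72, θ ≈ 103.63°.
cos θ_min = 8/√72, so θ_min ≈ 19.47°.
L_z,max = lℏ = 8ℏ.

θ(m_l=-2) ≈ 103.63°; θ_min ≈ 19.47°; L_z,max = 8ℏ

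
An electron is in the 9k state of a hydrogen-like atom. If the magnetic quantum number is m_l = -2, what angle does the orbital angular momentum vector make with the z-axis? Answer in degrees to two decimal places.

9k means n = 9, l = 7.
|L|² = l(l+1)ℏ² = 56ℏ², so |L| = 2√14 ℏ.
L_z = m_l ℏ = −2ℏ.
cos θ = L_z/|L| = -2/√56, so θ ≈ 105.50°.

θ ≈ 105.50°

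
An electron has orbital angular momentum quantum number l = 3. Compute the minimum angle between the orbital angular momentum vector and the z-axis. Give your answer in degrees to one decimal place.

|L|² = l(l+1)ℏ² = 12ℏ², so |L| = 2√3 ℏ.
The smallest angle corresponds to the largest L_z, i.e. m_l = l = 3, giving L_z = 3ℏ.
cos θ_min = 3/√12, so θ_min ≈ 30.0°.

θ_min ≈ 30.0°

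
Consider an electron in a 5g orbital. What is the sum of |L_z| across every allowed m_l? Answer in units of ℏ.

Σ|L_z| = 20 ℏ

For 5g, l = 4.
m_l runs from −4 to 4, i.e. {-4, -3, -2, -1, 0, 1, 2, 3, 4}.
Σ|m_l| = 2·4(4+1)/2 = 20.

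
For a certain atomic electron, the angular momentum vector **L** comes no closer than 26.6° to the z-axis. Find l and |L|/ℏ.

cos²θ_min = l/(l+1) = 0.7995.
l = cos²θ/sin²θ ≈ 4.
Then |L| = ℏ√(4·5) = 2√5 ℏ.

l = 4, |L| = 2√5 ℏ ≈ 4.472ℏ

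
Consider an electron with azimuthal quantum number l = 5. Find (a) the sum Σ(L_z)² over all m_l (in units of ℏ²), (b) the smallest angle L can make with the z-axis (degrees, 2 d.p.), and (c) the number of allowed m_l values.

Σ(L_z)² = 110 ℏ²; θ_min ≈ 24.09°; 11 values

Σ m_l² = 110, so Σ(L_z)² = 110 ℏ².
cos θ_min = 5/√30, so θ_min ≈ 24.09°.
There are 2l+1 = 11 values of m_l.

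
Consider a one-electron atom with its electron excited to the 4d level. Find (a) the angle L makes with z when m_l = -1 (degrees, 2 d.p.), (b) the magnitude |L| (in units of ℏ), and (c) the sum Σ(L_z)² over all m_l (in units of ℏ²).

The 4d level has l = 2.
For m_l = -1: cos θ = -1/√6, θ ≈ 114.09°.
|L| = ℏ√(2·3) = √6 ℏ ≈ 2.449ℏ.
Σ m_l² = 10, so Σ(L_z)² = 10 ℏ².

θ(m_l=-1) ≈ 114.09°; |L| = √6 ℏ ≈ 2.449ℏ; Σ(L_z)² = 10 ℏ²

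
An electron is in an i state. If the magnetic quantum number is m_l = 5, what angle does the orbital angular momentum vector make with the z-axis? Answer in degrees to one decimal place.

I corresponds to l = 6.
|L|² = l(l+1)ℏ² = 42ℏ², so |L| = √42 ℏ.
L_z = m_l ℏ = 5ℏ.
cos θ = L_z/|L| = 5/√42, so θ ≈ 39.5°.

θ ≈ 39.5°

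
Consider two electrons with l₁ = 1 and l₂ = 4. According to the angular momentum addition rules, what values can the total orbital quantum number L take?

Angular momentum addition gives L = |l₁ − l₂|, …, l₁ + l₂.
Allowed values: L = 3, 4, 5.

L = 3, 4, 5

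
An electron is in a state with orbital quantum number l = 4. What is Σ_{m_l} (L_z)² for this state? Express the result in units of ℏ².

m_l ∈ {-4, -3, -2, -1, 0, 1, 2, 3, 4}.
Σ m_l² = l(l+1)(2l+1)/3 = 4·5·9/3 = 60.

Σ(L_z)² = 60 ℏ²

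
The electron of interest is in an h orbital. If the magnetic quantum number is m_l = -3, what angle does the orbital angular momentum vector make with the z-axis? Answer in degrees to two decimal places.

For an h orbital, l = 5.
|L| = ℏ√(l(l+1)) = √30 ℏ.
L_z = m_l ℏ = −3ℏ.
cos θ = L_z/|L| = -3/√30, so θ ≈ 123.21°.

θ ≈ 123.21°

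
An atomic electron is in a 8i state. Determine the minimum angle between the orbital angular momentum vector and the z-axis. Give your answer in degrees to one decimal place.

θ_min ≈ 22.2°

The 8i subshell has l = 6.
|L| = √(l(l+1)) ℏ = √42 ℏ.
The smallest angle corresponds to the largest L_z, i.e. m_l = l = 6, giving L_z = 6ℏ.
cos θ_min = 6/√42, so θ_min ≈ 22.2°.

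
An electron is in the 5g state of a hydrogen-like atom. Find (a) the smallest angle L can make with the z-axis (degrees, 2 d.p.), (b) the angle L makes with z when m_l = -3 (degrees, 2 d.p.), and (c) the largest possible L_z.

5g means n = 5, l = 4.
cos θ_min = 4/√20, so θ_min ≈ 26.57°.
For m_l = -3: cos θ = -3/√20, θ ≈ 132.13°.
L_z,max = lℏ = 4ℏ.

θ_min ≈ 26.57°; θ(m_l=-3) ≈ 132.13°; L_z,max = 4ℏ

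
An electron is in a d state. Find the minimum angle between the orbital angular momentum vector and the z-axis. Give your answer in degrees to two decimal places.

For a d orbital, l = 2.
|L| = ℏ√(l(l+1)) = √6 ℏ.
The smallest angle corresponds to the largest L_z, i.e. m_l = l = 2, giving L_z = 2ℏ.
cos θ_min = 2/√6, so θ_min ≈ 35.26°.

θ_min ≈ 35.26°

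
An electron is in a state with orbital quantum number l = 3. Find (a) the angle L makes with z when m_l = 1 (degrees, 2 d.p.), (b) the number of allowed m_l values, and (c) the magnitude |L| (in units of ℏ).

For m_l = 1: cos θ = 1/√12, θ ≈ 73.22°.
There are 2l+1 = 7 values of m_l.
|L| = ℏ√(3·4) = 2√3 ℏ ≈ 3.464ℏ.

θ(m_l=1) ≈ 73.22°; 7 values; |L| = 2√3 ℏ ≈ 3.464ℏ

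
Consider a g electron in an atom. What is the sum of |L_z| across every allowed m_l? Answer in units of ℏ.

A g state has l = 4.
The allowed m_l values are -4, -3, -2, -1, 0, 1, 2, 3, 4.
Σ|m_l| = l(l+1) = 20.

Σ|L_z| = 20 ℏ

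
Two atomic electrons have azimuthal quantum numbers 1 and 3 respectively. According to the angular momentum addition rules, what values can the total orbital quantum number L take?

L = 2, 3, 4

The total orbital quantum number L ranges from |l₁ − l₂| to l₁ + l₂ in integer steps.
L ∈ {2, 3, 4}.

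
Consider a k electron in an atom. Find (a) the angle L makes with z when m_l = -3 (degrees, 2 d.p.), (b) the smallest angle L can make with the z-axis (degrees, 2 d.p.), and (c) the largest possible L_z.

θ(m_l=-3) ≈ 113.63°; θ_min ≈ 20.70°; L_z,max = 7ℏ

For a k orbital, l = 7.
For m_l = -3: cos θ = -3/√56, θ ≈ 113.63°.
cos θ_min = 7/√56, so θ_min ≈ 20.70°.
L_z,max = lℏ = 7ℏ.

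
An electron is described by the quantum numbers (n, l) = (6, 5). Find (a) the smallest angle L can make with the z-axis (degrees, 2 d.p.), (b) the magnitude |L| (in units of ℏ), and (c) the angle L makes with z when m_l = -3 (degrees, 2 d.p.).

cos θ_min = 5/√30, so θ_min ≈ 24.09°.
|L| = ℏ√(5·6) = √30 ℏ ≈ 5.477ℏ.
For m_l = -3: cos θ = -3/√30, θ ≈ 123.21°.

θ_min ≈ 24.09°; |L| = √30 ℏ ≈ 5.477ℏ; θ(m_l=-3) ≈ 123.21°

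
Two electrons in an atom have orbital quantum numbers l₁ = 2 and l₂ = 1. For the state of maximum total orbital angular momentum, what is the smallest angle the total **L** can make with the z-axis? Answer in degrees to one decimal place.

θ_min ≈ 30.0°

Angular momentum addition gives L = |l₁ − l₂|, …, l₁ + l₂.
Allowed values: L = 1, 2, 3.
The maximum is L = 3, with |L_tot| = ℏ√(3·4) = 2√3 ℏ.
The minimum angle with z is arccos(3/√12) ≈ 30.0°.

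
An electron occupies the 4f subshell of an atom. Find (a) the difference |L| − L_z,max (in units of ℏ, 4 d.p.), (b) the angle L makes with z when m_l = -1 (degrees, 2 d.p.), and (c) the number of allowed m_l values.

For 4f, l = 3.
|L| − L_z,max = (2√3 − 3)ℏ ≈ 0.4641ℏ.
For m_l = -1: cos θ = -1/√12, θ ≈ 106.78°.
There are 2l+1 = 7 values of m_l.

|L|−L_z,max ≈ 0.4641ℏ; θ(m_l=-1) ≈ 106.78°; 7 values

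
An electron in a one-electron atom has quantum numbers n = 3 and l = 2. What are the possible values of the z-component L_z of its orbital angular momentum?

L_z ∈ {−2ℏ, −ℏ, 0, ℏ, 2ℏ}

L_z = m_l ℏ with m_l ranging from −l to +l in integer steps.
For l = 2: m_l ∈ {-2, -1, 0, 1, 2}.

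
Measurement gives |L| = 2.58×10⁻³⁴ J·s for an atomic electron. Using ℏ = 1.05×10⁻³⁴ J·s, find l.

|L|/ℏ = (2.58×10⁻³⁴)/(1.05×10⁻³⁴) ≈ 2.457.
Set l(l+1) = 6.04; the integer solution is l = 2.

l = 2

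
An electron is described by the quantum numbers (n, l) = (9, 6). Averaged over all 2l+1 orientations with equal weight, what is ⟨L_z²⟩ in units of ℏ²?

⟨L_z²⟩ = 14 ℏ²

m_l ∈ {-6, -5, -4, -3, -2, -1, 0, 1, 2, 3, 4, 5, 6}.
⟨L_z²⟩ = ℏ²·l(l+1)/3 = 14ℏ².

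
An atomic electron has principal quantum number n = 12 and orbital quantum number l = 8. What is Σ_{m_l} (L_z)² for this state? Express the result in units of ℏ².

Σ(L_z)² = 408 ℏ²

The allowed m_l values are -8, -7, -6, -5, -4, -3, -2, -1, 0, 1, 2, 3, 4, 5, 6, 7, 8.
Summing m² from −8 to 8: Σ m_l² = 408.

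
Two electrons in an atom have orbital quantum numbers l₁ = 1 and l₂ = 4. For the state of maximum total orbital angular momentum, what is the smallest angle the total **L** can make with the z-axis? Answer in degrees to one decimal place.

θ_min ≈ 24.1°

Angular momentum addition gives L = |l₁ − l₂|, …, l₁ + l₂.
Allowed values: L = 3, 4, 5.
The maximum is L = 5, with |L_tot| = ℏ√(5·6) = √30 ℏ.
The minimum angle with z is arccos(5/√30) ≈ 24.1°.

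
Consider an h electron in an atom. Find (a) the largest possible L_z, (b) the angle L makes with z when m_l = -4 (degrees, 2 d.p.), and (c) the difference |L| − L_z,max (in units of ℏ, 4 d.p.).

L_z,max = 5ℏ; θ(m_l=-4) ≈ 136.91°; |L|−L_z,max ≈ 0.4772ℏ

The letter h corresponds to l = 5.
L_z,max = lℏ = 5ℏ.
For m_l = -4: cos θ = -4/√30, θ ≈ 136.91°.
|L| − L_z,max = (√30 − 5)ℏ ≈ 0.4772ℏ.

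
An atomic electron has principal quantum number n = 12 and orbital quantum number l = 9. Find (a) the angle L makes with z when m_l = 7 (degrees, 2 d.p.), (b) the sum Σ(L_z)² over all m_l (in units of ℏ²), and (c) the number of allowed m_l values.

For m_l = 7: cos θ = 7/√90, θ ≈ 42.45°.
Σ m_l² = 570, so Σ(L_z)² = 570 ℏ².
There are 2l+1 = 19 values of m_l.

θ(m_l=7) ≈ 42.45°; Σ(L_z)² = 570 ℏ²; 19 values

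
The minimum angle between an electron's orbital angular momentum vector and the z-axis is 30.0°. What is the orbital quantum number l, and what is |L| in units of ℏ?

At minimum angle, m_l = l, so cos θ = l/√(l(l+1)); cos²θ = l/(l+1) = 0.7500.
Thus l = 0.7500/(1 − 0.7500) ≈ 3.
Then |L| = ℏ√(3·4) = 2√3 ℏ.

l = 3, |L| = 2√3 ℏ ≈ 3.464ℏ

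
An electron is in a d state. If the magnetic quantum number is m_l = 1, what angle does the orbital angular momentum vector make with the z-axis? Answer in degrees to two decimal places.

The letter d corresponds to l = 2.
|L| = ℏ√(l(l+1)) = √6 ℏ.
L_z = m_l ℏ = 1ℏ.
cos θ = L_z/|L| = 1/√6, so θ ≈ 65.91°.

θ ≈ 65.91°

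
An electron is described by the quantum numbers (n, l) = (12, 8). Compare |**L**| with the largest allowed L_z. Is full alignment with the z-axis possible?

|L| = 6√2 ℏ ≈ 8.4853ℏ, while L_z,max = lℏ = 8ℏ.
Since |L| > L_z,max, the vector can never point exactly along z; the closest it comes is θ_min = arccos(8/√72) ≈ 19.5°.

No: L_z,max = 8ℏ < |L| = 6√2 ℏ ≈ 8.485ℏ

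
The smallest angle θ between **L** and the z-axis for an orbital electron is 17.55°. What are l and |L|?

l = 10, |L| = √110 ℏ ≈ 10.488ℏ

cos θ_min = l/√(l(l+1)) = √(l/(l+1)), so l/(l+1) = cos²(17.55°) = 0.9091.
Solving: l = 10.
Then |L| = ℏ√(10·11) = √110 ℏ.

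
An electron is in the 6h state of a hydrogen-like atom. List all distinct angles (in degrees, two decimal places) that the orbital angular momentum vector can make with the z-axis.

θ ∈ {24.09°, 43.09°, 56.79°, 68.58°, 79.48°, 90.00°, 100.52°, 111.42°, 123.21°, 136.91°, 155.91°}

6h means n = 6, l = 5.
|L|² = l(l+1)ℏ² = 30ℏ², so |L| = √30 ℏ.
cos θ = m_l/√30 for each m_l ∈ {-5, -4, -3, -2, -1, 0, 1, 2, 3, 4, 5}.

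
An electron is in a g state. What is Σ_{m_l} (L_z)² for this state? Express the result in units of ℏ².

Σ(L_z)² = 60 ℏ²

For a g orbital, l = 4.
m_l runs from −4 to 4, i.e. {-4, -3, -2, -1, 0, 1, 2, 3, 4}.
Σ m_l² = l(l+1)(2l+1)/3 = 4·5·9/3 = 60.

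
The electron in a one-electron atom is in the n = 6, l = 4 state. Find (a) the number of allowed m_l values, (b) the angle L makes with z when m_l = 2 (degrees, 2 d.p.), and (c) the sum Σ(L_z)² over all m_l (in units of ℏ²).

There are 2l+1 = 9 values of m_l.
For m_l = 2: cos θ = 2/√20, θ ≈ 63.43°.
Σ m_l² = 60, so Σ(L_z)² = 60 ℏ².

9 values; θ(m_l=2) ≈ 63.43°; Σ(L_z)² = 60 ℏ²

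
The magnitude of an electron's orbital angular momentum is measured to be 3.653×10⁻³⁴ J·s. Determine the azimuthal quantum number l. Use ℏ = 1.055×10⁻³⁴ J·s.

In units of ℏ, |L| ≈ 3.463.
(|L|/ℏ)² = l(l+1) ≈ 11.99 ⇒ l = 3.

l = 3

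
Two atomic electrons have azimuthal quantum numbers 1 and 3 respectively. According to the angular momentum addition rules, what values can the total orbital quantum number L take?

Angular momentum addition gives L = |l₁ − l₂|, …, l₁ + l₂.
Allowed values: L = 2, 3, 4.

L = 2, 3, 4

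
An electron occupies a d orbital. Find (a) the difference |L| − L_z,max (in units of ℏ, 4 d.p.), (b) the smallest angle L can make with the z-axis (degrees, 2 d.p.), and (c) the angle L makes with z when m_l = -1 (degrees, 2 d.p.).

|L|−L_z,max ≈ 0.4495ℏ; θ_min ≈ 35.26°; θ(m_l=-1) ≈ 114.09°

A d state has l = 2.
|L| − L_z,max = (√6 − 2)ℏ ≈ 0.4495ℏ.
cos θ_min = 2/√6, so θ_min ≈ 35.26°.
For m_l = -1: cos θ = -1/√6, θ ≈ 114.09°.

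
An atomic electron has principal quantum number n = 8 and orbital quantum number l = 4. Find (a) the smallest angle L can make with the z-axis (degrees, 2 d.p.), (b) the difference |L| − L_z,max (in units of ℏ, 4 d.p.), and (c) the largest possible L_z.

cos θ_min = 4/√20, so θ_min ≈ 26.57°.
|L| − L_z,max = (2√5 − 4)ℏ ≈ 0.4721ℏ.
L_z,max = lℏ = 4ℏ.

θ_min ≈ 26.57°; |L|−L_z,max ≈ 0.4721ℏ; L_z,max = 4ℏ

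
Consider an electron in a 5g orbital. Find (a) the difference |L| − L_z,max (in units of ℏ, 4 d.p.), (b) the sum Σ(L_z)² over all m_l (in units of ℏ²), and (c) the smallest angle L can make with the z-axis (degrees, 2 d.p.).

5g means n = 5, l = 4.
|L| − L_z,max = (2√5 − 4)ℏ ≈ 0.4721ℏ.
Σ m_l² = 60, so Σ(L_z)² = 60 ℏ².
cos θ_min = 4/√20, so θ_min ≈ 26.57°.

|L|−L_z,max ≈ 0.4721ℏ; Σ(L_z)² = 60 ℏ²; θ_min ≈ 26.57°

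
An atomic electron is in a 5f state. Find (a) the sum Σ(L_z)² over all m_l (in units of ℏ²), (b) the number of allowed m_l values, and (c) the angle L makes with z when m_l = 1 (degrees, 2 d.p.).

Σ(L_z)² = 28 ℏ²; 7 values; θ(m_l=1) ≈ 73.22°

5f means n = 5, l = 3.
Σ m_l² = 28, so Σ(L_z)² = 28 ℏ².
There are 2l+1 = 7 values of m_l.
For m_l = 1: cos θ = 1/√12, θ ≈ 73.22°.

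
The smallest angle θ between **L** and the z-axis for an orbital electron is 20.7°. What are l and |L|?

cos θ_min = l/√(l(l+1)) = √(l/(l+1)), so l/(l+1) = cos²(20.7°) = 0.8751.
Solving: l = 7.
Then |L| = ℏ√(7·8) = 2√14 ℏ.

l = 7, |L| = 2√14 ℏ ≈ 7.483ℏ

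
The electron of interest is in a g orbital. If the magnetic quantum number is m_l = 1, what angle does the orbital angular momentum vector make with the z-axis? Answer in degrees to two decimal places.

θ ≈ 77.08°

A g state has l = 4.
|L|² = l(l+1)ℏ² = 20ℏ², so |L| = 2√5 ℏ.
L_z = m_l ℏ = 1ℏ.
cos θ = L_z/|L| = 1/√20, so θ ≈ 77.08°.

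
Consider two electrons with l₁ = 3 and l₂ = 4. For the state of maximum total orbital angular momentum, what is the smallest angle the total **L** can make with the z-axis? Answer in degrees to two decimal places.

θ_min ≈ 20.70°

L runs from |3 − 4| = 1 to 3 + 4 = 7.
Allowed values: L = 1, 2, 3, 4, 5, 6, 7.
The maximum is L = 7, with |L_tot| = ℏ√(7·8) = 2√14 ℏ.
The minimum angle with z is arccos(7/√56) ≈ 20.70°.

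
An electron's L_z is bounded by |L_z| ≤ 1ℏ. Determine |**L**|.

The maximum L_z equals lℏ, giving l = 1.
Then |L| = ℏ√(1·2) = √2 ℏ.

|L| = √2 ℏ ≈ 1.414ℏ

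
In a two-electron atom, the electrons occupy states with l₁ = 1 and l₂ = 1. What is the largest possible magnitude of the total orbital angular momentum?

|L_tot|_max = √6 ℏ ≈ 2.449ℏ

Angular momentum addition gives L = |l₁ − l₂|, …, l₁ + l₂.
L ∈ {0, 1, 2}.
The largest magnitude corresponds to L = 2: |L_tot| = ℏ√(2·3) = √6 ℏ.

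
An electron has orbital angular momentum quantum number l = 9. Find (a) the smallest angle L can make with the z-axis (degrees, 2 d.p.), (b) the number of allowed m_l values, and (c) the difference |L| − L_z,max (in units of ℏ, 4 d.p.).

θ_min ≈ 18.43°; 19 values; |L|−L_z,max ≈ 0.4868ℏ

cos θ_min = 9/√90, so θ_min ≈ 18.43°.
There are 2l+1 = 19 values of m_l.
|L| − L_z,max = (3√10 − 9)ℏ ≈ 0.4868ℏ.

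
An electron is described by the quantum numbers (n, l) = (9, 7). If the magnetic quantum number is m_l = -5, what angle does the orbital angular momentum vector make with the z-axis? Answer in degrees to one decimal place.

θ ≈ 131.9°

|L| = √(l(l+1)) ℏ = 2√14 ℏ.
L_z = m_l ℏ = −5ℏ.
cos θ = L_z/|L| = -5/√56, so θ ≈ 131.9°.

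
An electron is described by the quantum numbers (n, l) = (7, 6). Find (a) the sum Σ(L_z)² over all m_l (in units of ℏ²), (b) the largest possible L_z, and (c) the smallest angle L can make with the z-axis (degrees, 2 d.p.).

Σ(L_z)² = 182 ℏ²; L_z,max = 6ℏ; θ_min ≈ 22.21°

Σ m_l² = 182, so Σ(L_z)² = 182 ℏ².
L_z,max = lℏ = 6ℏ.
cos θ_min = 6/√42, so θ_min ≈ 22.21°.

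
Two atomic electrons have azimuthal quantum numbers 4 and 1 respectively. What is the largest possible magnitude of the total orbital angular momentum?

By the triangle rule, |l₁ − l₂| ≤ L ≤ l₁ + l₂.
L ∈ {3, 4, 5}.
The largest magnitude corresponds to L = 5: |L_tot| = ℏ√(5·6) = √30 ℏ.

|L_tot|_max = √30 ℏ ≈ 5.477ℏ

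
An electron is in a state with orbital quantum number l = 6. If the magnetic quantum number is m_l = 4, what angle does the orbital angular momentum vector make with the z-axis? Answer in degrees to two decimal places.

|L|² = l(l+1)ℏ² = 42ℏ², so |L| = √42 ℏ.
L_z = m_l ℏ = 4ℏ.
cos θ = L_z/|L| = 4/√42, so θ ≈ 51.89°.

θ ≈ 51.89°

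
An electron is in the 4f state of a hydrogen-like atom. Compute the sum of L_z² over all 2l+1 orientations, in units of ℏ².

Σ(L_z)² = 28 ℏ²

4f means n = 4, l = 3.
m_l ∈ {-3, -2, -1, 0, 1, 2, 3}.
Summing m² from −3 to 3: Σ m_l² = 28.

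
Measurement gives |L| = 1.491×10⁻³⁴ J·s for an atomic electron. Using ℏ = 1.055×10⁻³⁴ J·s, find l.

l = 1

Dividing by ℏ: |L|/ℏ ≈ 1.413.
(|L|/ℏ)² = l(l+1) ≈ 2.00 ⇒ l = 1.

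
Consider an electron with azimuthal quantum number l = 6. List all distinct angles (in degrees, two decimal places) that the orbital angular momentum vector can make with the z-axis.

|L| = √(l(l+1)) ℏ = √42 ℏ.
cos θ = m_l/√42 for each m_l ∈ {-6, -5, -4, -3, -2, -1, 0, 1, 2, 3, 4, 5, 6}.

θ ∈ {22.21°, 39.51°, 51.89°, 62.42°, 72.02°, 81.12°, 90.00°, 98.88°, 107.98°, 117.58°, 128.11°, 140.49°, 157.79°}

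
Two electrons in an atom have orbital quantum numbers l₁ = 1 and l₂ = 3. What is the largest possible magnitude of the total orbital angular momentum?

|L_tot|_max = 2√5 ℏ ≈ 4.472ℏ

Angular momentum addition gives L = |l₁ − l₂|, …, l₁ + l₂.
L ∈ {2, 3, 4}.
The largest magnitude corresponds to L = 4: |L_tot| = ℏ√(4·5) = 2√5 ℏ.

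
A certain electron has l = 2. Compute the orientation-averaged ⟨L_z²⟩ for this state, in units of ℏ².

m_l runs from −2 to 2, i.e. {-2, -1, 0, 1, 2}.
⟨L_z²⟩ = ℏ²·(Σ m_l²)/(2l+1) = ℏ²·10/5 = 2ℏ².

⟨L_z²⟩ = 2 ℏ²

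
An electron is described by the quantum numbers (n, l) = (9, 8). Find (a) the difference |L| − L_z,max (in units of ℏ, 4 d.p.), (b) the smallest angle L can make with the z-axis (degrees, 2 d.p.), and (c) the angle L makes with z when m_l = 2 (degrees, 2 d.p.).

|L| − L_z,max = (6√2 − 8)ℏ ≈ 0.4853ℏ.
cos θ_min = 8/√72, so θ_min ≈ 19.47°.
For m_l = 2: cos θ = 2/√72, θ ≈ 76.37°.

|L|−L_z,max ≈ 0.4853ℏ; θ_min ≈ 19.47°; θ(m_l=2) ≈ 76.37°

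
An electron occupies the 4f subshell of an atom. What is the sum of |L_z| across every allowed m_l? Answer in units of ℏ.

4f means n = 4, l = 3.
The allowed m_l values are -3, -2, -1, 0, 1, 2, 3.
Σ|m_l| = 2(1+2+…+3) = 12.

Σ|L_z| = 12 ℏ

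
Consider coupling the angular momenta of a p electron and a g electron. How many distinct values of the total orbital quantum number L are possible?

3

Angular momentum addition gives L = |l₁ − l₂|, …, l₁ + l₂.
So L can be 3, 4, 5.
That is 3 values.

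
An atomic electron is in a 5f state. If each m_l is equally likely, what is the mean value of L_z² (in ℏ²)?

5f means n = 5, l = 3.
The allowed m_l values are -3, -2, -1, 0, 1, 2, 3.
Average of L_z² over 7 states: 28/7 ℏ² = 4 ℏ².

⟨L_z²⟩ = 4 ℏ²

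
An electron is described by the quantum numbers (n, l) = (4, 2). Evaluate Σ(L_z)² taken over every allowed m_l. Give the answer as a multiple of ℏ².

Σ(L_z)² = 10 ℏ²

m_l ∈ {-2, -1, 0, 1, 2}.
Σ m_l² = l(l+1)(2l+1)/3 = 2·3·5/3 = 10.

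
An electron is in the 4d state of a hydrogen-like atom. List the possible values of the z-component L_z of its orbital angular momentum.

L_z ∈ {−2ℏ, −ℏ, 0, ℏ, 2ℏ}

4d means n = 4, l = 2.
L_z = m_l ℏ with m_l ranging from −l to +l in integer steps.
For l = 2: m_l ∈ {-2, -1, 0, 1, 2}.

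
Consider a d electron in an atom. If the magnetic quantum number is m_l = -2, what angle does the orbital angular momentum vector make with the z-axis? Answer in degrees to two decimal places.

For a d orbital, l = 2.
|L| = √(l(l+1)) ℏ = √6 ℏ.
L_z = m_l ℏ = −2ℏ.
cos θ = L_z/|L| = -2/√6, so θ ≈ 144.74°.

θ ≈ 144.74°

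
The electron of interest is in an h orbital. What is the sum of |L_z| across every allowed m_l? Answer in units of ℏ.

Σ|L_z| = 30 ℏ

For an h orbital, l = 5.
m_l runs from −5 to 5, i.e. {-5, -4, -3, -2, -1, 0, 1, 2, 3, 4, 5}.
Σ|m_l| = 2(1+2+…+5) = 30.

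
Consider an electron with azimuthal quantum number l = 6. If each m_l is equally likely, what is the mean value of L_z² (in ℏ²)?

⟨L_z²⟩ = 14 ℏ²

The allowed m_l values are -6, -5, -4, -3, -2, -1, 0, 1, 2, 3, 4, 5, 6.
Average of L_z² over 13 states: 182/13 ℏ² = 14 ℏ².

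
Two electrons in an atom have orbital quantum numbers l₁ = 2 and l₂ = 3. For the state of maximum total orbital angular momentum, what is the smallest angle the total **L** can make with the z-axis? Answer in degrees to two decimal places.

θ_min ≈ 24.09°

Angular momentum addition gives L = |l₁ − l₂|, …, l₁ + l₂.
Allowed values: L = 1, 2, 3, 4, 5.
The maximum is L = 5, with |L_tot| = ℏ√(5·6) = √30 ℏ.
The minimum angle with z is arccos(5/√30) ≈ 24.09°.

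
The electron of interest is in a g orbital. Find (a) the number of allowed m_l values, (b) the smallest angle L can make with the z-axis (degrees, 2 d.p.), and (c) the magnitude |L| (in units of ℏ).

9 values; θ_min ≈ 26.57°; |L| = 2√5 ℏ ≈ 4.472ℏ

For a g orbital, l = 4.
There are 2l+1 = 9 values of m_l.
cos θ_min = 4/√20, so θ_min ≈ 26.57°.
|L| = ℏ√(4·5) = 2√5 ℏ ≈ 4.472ℏ.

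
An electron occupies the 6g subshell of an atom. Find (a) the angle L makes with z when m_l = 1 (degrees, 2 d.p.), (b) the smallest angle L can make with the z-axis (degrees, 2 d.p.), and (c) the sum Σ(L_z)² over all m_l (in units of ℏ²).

θ(m_l=1) ≈ 77.08°; θ_min ≈ 26.57°; Σ(L_z)² = 60 ℏ²

For 6g, l = 4.
For m_l = 1: cos θ = 1/√20, θ ≈ 77.08°.
cos θ_min = 4/√20, so θ_min ≈ 26.57°.
Σ m_l² = 60, so Σ(L_z)² = 60 ℏ².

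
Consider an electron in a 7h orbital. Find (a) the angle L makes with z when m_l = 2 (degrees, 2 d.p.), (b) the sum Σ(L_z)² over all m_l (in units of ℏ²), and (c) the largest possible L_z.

θ(m_l=2) ≈ 68.58°; Σ(L_z)² = 110 ℏ²; L_z,max = 5ℏ

7h means n = 7, l = 5.
For m_l = 2: cos θ = 2/√30, θ ≈ 68.58°.
Σ m_l² = 110, so Σ(L_z)² = 110 ℏ².
L_z,max = lℏ = 5ℏ.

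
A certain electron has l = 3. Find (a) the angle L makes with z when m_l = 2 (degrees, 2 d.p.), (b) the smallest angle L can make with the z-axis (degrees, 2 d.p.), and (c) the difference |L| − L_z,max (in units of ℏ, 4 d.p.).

θ(m_l=2) ≈ 54.74°; θ_min ≈ 30.00°; |L|−L_z,max ≈ 0.4641ℏ

For m_l = 2: cos θ = 2/√12, θ ≈ 54.74°.
cos θ_min = 3/√12, so θ_min ≈ 30.00°.
|L| − L_z,max = (2√3 − 3)ℏ ≈ 0.4641ℏ.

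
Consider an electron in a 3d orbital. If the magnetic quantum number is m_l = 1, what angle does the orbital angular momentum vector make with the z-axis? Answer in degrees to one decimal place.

θ ≈ 65.9°

3d means n = 3, l = 2.
|L| = ℏ√(l(l+1)) = √6 ℏ.
L_z = m_l ℏ = 1ℏ.
cos θ = L_z/|L| = 1/√6, so θ ≈ 65.9°.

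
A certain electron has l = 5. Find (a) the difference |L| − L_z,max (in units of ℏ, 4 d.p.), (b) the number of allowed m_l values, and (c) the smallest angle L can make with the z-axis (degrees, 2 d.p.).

|L| − L_z,max = (√30 − 5)ℏ ≈ 0.4772ℏ.
There are 2l+1 = 11 values of m_l.
cos θ_min = 5/√30, so θ_min ≈ 24.09°.

|L|−L_z,max ≈ 0.4772ℏ; 11 values; θ_min ≈ 24.09°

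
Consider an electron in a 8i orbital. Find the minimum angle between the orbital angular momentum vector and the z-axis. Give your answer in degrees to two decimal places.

8i means n = 8, l = 6.
|L| = ℏ√(l(l+1)) = √42 ℏ.
The smallest angle corresponds to the largest L_z, i.e. m_l = l = 6, giving L_z = 6ℏ.
cos θ_min = 6/√42, so θ_min ≈ 22.21°.

θ_min ≈ 22.21°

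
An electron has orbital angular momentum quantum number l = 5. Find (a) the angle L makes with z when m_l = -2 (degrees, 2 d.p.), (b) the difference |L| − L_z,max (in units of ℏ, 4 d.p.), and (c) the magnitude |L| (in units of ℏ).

θ(m_l=-2) ≈ 111.42°; |L|−L_z,max ≈ 0.4772ℏ; |L| = √30 ℏ ≈ 5.477ℏ

For m_l = -2: cos θ = -2/√30, θ ≈ 111.42°.
|L| − L_z,max = (√30 − 5)ℏ ≈ 0.4772ℏ.
|L| = ℏ√(5·6) = √30 ℏ ≈ 5.477ℏ.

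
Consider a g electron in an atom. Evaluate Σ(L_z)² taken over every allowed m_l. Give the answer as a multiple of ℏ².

The letter g corresponds to l = 4.
m_l runs from −4 to 4, i.e. {-4, -3, -2, -1, 0, 1, 2, 3, 4}.
Σ m_l² = l(l+1)(2l+1)/3 = 4·5·9/3 = 60.

Σ(L_z)² = 60 ℏ²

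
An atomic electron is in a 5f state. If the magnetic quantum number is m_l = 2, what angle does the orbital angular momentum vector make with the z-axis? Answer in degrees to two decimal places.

The 5f subshell has l = 3.
|L| = ℏ√(l(l+1)) = 2√3 ℏ.
L_z = m_l ℏ = 2ℏ.
cos θ = L_z/|L| = 2/√12, so θ ≈ 54.74°.

θ ≈ 54.74°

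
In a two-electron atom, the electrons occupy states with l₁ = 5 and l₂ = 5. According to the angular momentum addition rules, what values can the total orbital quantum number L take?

L = 0, 1, 2, 3, 4, 5, 6, 7, 8, 9, 10

By the triangle rule, |l₁ − l₂| ≤ L ≤ l₁ + l₂.
L ∈ {0, 1, 2, 3, 4, 5, 6, 7, 8, 9, 10}.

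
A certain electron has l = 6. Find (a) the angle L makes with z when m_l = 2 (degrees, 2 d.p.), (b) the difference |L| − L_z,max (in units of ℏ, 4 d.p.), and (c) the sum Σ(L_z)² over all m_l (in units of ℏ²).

For m_l = 2: cos θ = 2/√42, θ ≈ 72.02°.
|L| − L_z,max = (√42 − 6)ℏ ≈ 0.4807ℏ.
Σ m_l² = 182, so Σ(L_z)² = 182 ℏ².

θ(m_l=2) ≈ 72.02°; |L|−L_z,max ≈ 0.4807ℏ; Σ(L_z)² = 182 ℏ²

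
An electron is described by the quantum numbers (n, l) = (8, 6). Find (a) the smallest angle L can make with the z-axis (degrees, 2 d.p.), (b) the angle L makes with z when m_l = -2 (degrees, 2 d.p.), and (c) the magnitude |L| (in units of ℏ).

cos θ_min = 6/√42, so θ_min ≈ 22.21°.
For m_l = -2: cos θ = -2/√42, θ ≈ 107.98°.
|L| = ℏ√(6·7) = √42 ℏ ≈ 6.481ℏ.

θ_min ≈ 22.21°; θ(m_l=-2) ≈ 107.98°; |L| = √42 ℏ ≈ 6.481ℏ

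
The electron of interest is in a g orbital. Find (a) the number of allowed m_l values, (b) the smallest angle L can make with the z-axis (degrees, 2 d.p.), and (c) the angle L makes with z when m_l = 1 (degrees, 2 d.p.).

For a g orbital, l = 4.
There are 2l+1 = 9 values of m_l.
cos θ_min = 4/√20, so θ_min ≈ 26.57°.
For m_l = 1: cos θ = 1/√20, θ ≈ 77.08°.

9 values; θ_min ≈ 26.57°; θ(m_l=1) ≈ 77.08°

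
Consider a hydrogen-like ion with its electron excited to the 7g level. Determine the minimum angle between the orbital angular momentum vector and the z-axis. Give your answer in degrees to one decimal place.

θ_min ≈ 26.6°

The 7g level has l = 4.
|L|² = l(l+1)ℏ² = 20ℏ², so |L| = 2√5 ℏ.
The smallest angle corresponds to the largest L_z, i.e. m_l = l = 4, giving L_z = 4ℏ.
cos θ_min = 4/√20, so θ_min ≈ 26.6°.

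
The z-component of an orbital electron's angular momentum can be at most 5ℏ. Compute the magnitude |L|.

|L| = √30 ℏ ≈ 5.477ℏ

The maximum L_z equals lℏ, giving l = 5.
|L| = √(l(l+1)) ℏ = √30 ℏ.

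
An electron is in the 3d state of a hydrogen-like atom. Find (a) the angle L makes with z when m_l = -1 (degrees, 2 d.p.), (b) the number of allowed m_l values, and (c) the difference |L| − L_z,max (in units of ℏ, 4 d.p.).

θ(m_l=-1) ≈ 114.09°; 5 values; |L|−L_z,max ≈ 0.4495ℏ

For 3d, l = 2.
For m_l = -1: cos θ = -1/√6, θ ≈ 114.09°.
There are 2l+1 = 5 values of m_l.
|L| − L_z,max = (√6 − 2)ℏ ≈ 0.4495ℏ.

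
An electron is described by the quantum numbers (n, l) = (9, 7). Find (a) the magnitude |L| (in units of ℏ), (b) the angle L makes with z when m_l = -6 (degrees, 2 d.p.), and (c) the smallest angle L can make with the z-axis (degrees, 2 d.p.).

|L| = 2√14 ℏ ≈ 7.483ℏ; θ(m_l=-6) ≈ 143.30°; θ_min ≈ 20.70°

|L| = ℏ√(7·8) = 2√14 ℏ ≈ 7.483ℏ.
For m_l = -6: cos θ = -6/√56, θ ≈ 143.30°.
cos θ_min = 7/√56, so θ_min ≈ 20.70°.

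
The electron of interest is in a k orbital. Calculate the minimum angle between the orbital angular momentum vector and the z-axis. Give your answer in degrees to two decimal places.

For a k orbital, l = 7.
|L|² = l(l+1)ℏ² = 56ℏ², so |L| = 2√14 ℏ.
The smallest angle corresponds to the largest L_z, i.e. m_l = l = 7, giving L_z = 7ℏ.
cos θ_min = 7/√56, so θ_min ≈ 20.70°.

θ_min ≈ 20.70°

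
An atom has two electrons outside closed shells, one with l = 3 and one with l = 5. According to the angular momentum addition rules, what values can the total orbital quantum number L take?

L = 2, 3, 4, 5, 6, 7, 8

Angular momentum addition gives L = |l₁ − l₂|, …, l₁ + l₂.
Allowed values: L = 2, 3, 4, 5, 6, 7, 8.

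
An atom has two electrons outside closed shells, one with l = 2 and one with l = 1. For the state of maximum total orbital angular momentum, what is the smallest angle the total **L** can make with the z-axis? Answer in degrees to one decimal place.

The total orbital quantum number L ranges from |l₁ − l₂| to l₁ + l₂ in integer steps.
Allowed values: L = 1, 2, 3.
The maximum is L = 3, with |L_tot| = ℏ√(3·4) = 2√3 ℏ.
The minimum angle with z is arccos(3/√12) ≈ 30.0°.

θ_min ≈ 30.0°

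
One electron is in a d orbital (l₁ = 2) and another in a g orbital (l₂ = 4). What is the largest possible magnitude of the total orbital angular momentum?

L runs from |2 − 4| = 2 to 2 + 4 = 6.
Allowed values: L = 2, 3, 4, 5, 6.
The largest magnitude corresponds to L = 6: |L_tot| = ℏ√(6·7) = √42 ℏ.

|L_tot|_max = √42 ℏ ≈ 6.481ℏ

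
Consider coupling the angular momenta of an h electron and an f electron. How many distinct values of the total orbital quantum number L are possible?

7

L runs from |5 − 3| = 2 to 5 + 3 = 8.
So L can be 2, 3, 4, 5, 6, 7, 8.
That is 7 values.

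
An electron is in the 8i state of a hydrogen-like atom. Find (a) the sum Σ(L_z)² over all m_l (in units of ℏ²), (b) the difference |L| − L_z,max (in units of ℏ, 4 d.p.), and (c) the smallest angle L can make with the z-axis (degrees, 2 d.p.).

The 8i subshell has l = 6.
Σ m_l² = 182, so Σ(L_z)² = 182 ℏ².
|L| − L_z,max = (√42 − 6)ℏ ≈ 0.4807ℏ.
cos θ_min = 6/√42, so θ_min ≈ 22.21°.

Σ(L_z)² = 182 ℏ²; |L|−L_z,max ≈ 0.4807ℏ; θ_min ≈ 22.21°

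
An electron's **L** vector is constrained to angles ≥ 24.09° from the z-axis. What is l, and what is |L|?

At minimum angle, m_l = l, so cos θ = l/√(l(l+1)); cos²θ = l/(l+1) = 0.8334.
l = cos²θ/sin²θ ≈ 5.
Then |L| = ℏ√(5·6) = √30 ℏ.

l = 5, |L| = √30 ℏ ≈ 5.477ℏ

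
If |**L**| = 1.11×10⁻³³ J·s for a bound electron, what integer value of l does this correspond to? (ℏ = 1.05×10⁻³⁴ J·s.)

l = 10

Dividing by ℏ: |L|/ℏ ≈ 10.571.
(|L|/ℏ)² = l(l+1) ≈ 111.76 ⇒ l = 10.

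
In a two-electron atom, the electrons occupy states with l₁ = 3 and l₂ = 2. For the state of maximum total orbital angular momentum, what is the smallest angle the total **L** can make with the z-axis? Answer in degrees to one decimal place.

Angular momentum addition gives L = |l₁ − l₂|, …, l₁ + l₂.
L ∈ {1, 2, 3, 4, 5}.
The maximum is L = 5, with |L_tot| = ℏ√(5·6) = √30 ℏ.
The minimum angle with z is arccos(5/√30) ≈ 24.1°.

θ_min ≈ 24.1°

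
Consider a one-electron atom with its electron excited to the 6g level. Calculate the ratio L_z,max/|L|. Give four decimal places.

L_z,max/|L| = 0.8944

The 6g level has l = 4.
|L| = 2√5 ℏ ≈ 4.4721ℏ, while L_z,max = lℏ = 4ℏ.
L_z,max/|L| = 4/√20 = 0.8944.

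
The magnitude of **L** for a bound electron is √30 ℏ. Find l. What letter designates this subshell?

Since |L|² = l(l+1)ℏ², l(l+1) = 30.
l² + l − 30 = 0 ⇒ l = 5.

l = 5 (h orbital)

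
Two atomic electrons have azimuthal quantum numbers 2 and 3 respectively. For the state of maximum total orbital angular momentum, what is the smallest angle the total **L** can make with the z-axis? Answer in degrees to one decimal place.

θ_min ≈ 24.1°

Angular momentum addition gives L = |l₁ − l₂|, …, l₁ + l₂.
L ∈ {1, 2, 3, 4, 5}.
The maximum is L = 5, with |L_tot| = ℏ√(5·6) = √30 ℏ.
The minimum angle with z is arccos(5/√30) ≈ 24.1°.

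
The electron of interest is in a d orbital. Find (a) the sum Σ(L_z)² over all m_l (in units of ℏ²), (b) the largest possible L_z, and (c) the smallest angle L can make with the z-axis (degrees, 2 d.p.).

Σ(L_z)² = 10 ℏ²; L_z,max = 2ℏ; θ_min ≈ 35.26°

A d state has l = 2.
Σ m_l² = 10, so Σ(L_z)² = 10 ℏ².
L_z,max = lℏ = 2ℏ.
cos θ_min = 2/√6, so θ_min ≈ 35.26°.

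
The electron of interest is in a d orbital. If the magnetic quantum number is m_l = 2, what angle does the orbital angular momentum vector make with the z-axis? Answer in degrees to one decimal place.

The letter d corresponds to l = 2.
|L| = √(l(l+1)) ℏ = √6 ℏ.
L_z = m_l ℏ = 2ℏ.
cos θ = L_z/|L| = 2/√6, so θ ≈ 35.3°.

θ ≈ 35.3°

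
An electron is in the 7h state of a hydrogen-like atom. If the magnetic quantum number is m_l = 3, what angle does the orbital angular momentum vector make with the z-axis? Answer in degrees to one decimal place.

θ ≈ 56.8°

For 7h, l = 5.
|L| = √(l(l+1)) ℏ = √30 ℏ.
L_z = m_l ℏ = 3ℏ.
cos θ = L_z/|L| = 3/√30, so θ ≈ 56.8°.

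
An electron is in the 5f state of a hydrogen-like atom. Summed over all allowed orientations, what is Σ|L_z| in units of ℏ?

5f means n = 5, l = 3.
The allowed m_l values are -3, -2, -1, 0, 1, 2, 3.
Σ|m_l| = 2(1+2+…+3) = 12.

Σ|L_z| = 12 ℏ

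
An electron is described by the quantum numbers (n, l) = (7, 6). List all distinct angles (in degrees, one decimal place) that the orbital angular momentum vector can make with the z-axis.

|L| = ℏ√(l(l+1)) = √42 ℏ.
cos θ = m_l/√42 for each m_l ∈ {-6, -5, -4, -3, -2, -1, 0, 1, 2, 3, 4, 5, 6}.

θ ∈ {22.2°, 39.5°, 51.9°, 62.4°, 72.0°, 81.1°, 90.0°, 98.9°, 108.0°, 117.6°, 128.1°, 140.5°, 157.8°}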